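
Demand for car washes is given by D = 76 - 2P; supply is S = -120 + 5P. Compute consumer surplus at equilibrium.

Equilibrium: 76 - 2P = -120 + 5P gives P* = 28, Q* = 20.
Demand choke price (D = 0): P = 38.
CS = ½(38 − 28)(20) = 100.

Consumer surplus = 100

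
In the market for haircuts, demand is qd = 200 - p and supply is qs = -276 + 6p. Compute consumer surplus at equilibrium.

Equilibrium: 200 - p = -276 + 6p gives p* = 68, q* = 132.
Demand choke price (qd = 0): p = 200.
CS = ½(200 − 68)(132) = 8712.

Consumer surplus = 8712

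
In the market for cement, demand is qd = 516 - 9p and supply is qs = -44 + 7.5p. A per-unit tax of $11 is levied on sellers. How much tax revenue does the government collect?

Tax revenue = 1821

Pre-tax equilibrium: p* = 1120/33, q* = 2316/11.
Tax on sellers shifts supply to qs = -44 + 7.5(p − 11) = -126.5 + 7.5p.
516 - 9p = -126.5 + 7.5p gives buyer price pb = 1285/33; sellers receive ps = 1285/33 − 11 = 922/33.
New quantity: q = 516 − 9(1285/33) = 1821/11.
Revenue = 11 × 1821/11 = 1821.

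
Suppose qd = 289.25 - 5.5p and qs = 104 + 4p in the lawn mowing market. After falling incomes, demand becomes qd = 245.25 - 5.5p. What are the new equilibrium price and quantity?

Original equilibrium: p* = 19.5, q* = 182.
New equilibrium: 245.25 - 5.5p = 104 + 4p, so 141.25 = 9.5p and p' = 565/38; q' = 245.25 − 5.5(565/38) = 3106/19.

p' = 565/38, q' = 3106/19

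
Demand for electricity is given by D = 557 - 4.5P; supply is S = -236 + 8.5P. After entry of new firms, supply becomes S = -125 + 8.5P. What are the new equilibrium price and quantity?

P' = 682/13, Q' = 4172/13

Original equilibrium: P* = 61, Q* = 282.5.
New equilibrium: 557 - 4.5P = -125 + 8.5P, so 682 = 13P and P' = 682/13; Q' = 557 − 4.5(682/13) = 4172/13.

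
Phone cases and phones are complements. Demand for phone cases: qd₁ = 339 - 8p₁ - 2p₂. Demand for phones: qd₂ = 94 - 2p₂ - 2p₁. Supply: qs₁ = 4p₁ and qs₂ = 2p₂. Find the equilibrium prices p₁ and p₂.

p₁ = 292/11, p₂ = 225/22

Market 1: 339 - 8p₁ - 2p₂ = 4p₁ → 12p₁ + 2p₂ = 339.
Market 2: 4p₂ + 2p₁ = 94.
Eliminating p₂: 4×(1) − 2×(2) gives 44p₁ = 1168, so p₁ = 292/11.
Back-substitute into (2): p₂ = (94 − 2×292/11) / 4 = 225/22.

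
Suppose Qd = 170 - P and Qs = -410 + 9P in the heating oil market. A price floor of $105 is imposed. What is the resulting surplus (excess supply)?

Surplus = 470

Equilibrium price would be P* = 58, so the floor at 105 binds.
At P = 105: Qd = 65, Qs = 535.
Surplus = 535 − 65 = 470.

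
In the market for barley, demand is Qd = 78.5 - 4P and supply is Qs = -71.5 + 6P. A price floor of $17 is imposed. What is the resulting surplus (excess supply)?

Equilibrium price would be P* = 15, so the floor at 17 binds.
At P = 17: Qd = 10.5, Qs = 30.5.
Surplus = 30.5 − 10.5 = 20.

Surplus = 20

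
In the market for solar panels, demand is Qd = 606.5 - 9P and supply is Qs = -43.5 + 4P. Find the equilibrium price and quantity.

P* = 50, Q* = 156.5

Set Qd = Qs: 606.5 - 9P = -43.5 + 4P.
650 = 13P, so P* = 50.
Q* = 606.5 − 9(50) = 156.5.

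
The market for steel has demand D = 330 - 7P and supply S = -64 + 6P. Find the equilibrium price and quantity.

P* = 394/13, Q* = 1532/13

Set D = S: 330 - 7P = -64 + 6P.
394 = 13P, so P* = 394/13.
Q* = 330 − 7(394/13) = 1532/13.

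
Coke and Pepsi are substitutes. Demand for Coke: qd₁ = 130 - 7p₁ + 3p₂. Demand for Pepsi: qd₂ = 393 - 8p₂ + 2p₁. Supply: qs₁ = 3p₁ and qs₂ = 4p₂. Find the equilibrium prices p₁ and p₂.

p₁ = 913/38, p₂ = 2095/57

Market 1: 130 - 7p₁ + 3p₂ = 3p₁ → 10p₁ - 3p₂ = 130.
Market 2: 12p₂ - 2p₁ = 393.
Eliminating p₂: 12×(1) + 3×(2) gives 114p₁ = 2739, so p₁ = 913/38.
Back-substitute into (2): p₂ = (393 + 2×913/38) / 12 = 2095/57.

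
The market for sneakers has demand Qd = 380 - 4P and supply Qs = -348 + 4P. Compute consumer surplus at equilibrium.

Consumer surplus = 32

Equilibrium: 380 - 4P = -348 + 4P gives P* = 91, Q* = 16.
Demand choke price (Qd = 0): P = 95.
CS = ½(95 − 91)(16) = 32.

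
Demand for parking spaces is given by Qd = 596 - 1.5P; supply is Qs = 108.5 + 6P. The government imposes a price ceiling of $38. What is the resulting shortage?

Shortage = 202.5

Equilibrium price would be P* = 65, so the ceiling at 38 binds.
At P = 38: Qd = 596 − 1.5(38) = 539, Qs = 108.5 + 6(38) = 336.5.
Shortage = 539 − 336.5 = 202.5.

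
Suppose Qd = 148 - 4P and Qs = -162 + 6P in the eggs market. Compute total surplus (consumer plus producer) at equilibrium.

Total surplus = 120

Equilibrium: 148 - 4P = -162 + 6P gives P* = 31, Q* = 24.
Demand choke price: P = 37; supply starts at P = 27.
CS = ½(37 − 31)(24) = 72; PS = ½(31 − 27)(24) = 48.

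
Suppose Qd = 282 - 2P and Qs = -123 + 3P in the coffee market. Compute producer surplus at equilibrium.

Producer surplus = 2400

Equilibrium: 282 - 2P = -123 + 3P gives P* = 81, Q* = 120.
Supply starts at P = 41 (where Qs = 0).
PS = ½(81 − 41)(120) = 2400.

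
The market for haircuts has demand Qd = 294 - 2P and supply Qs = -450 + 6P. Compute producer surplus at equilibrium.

Producer surplus = 972

Equilibrium: 294 - 2P = -450 + 6P gives P* = 93, Q* = 108.
Supply starts at P = 75 (where Qs = 0).
PS = ½(93 − 75)(108) = 972.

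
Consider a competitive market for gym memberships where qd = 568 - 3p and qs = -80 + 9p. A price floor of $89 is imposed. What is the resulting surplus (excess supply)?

Equilibrium price would be p* = 54, so the floor at 89 binds.
At p = 89: qd = 301, qs = 721.
Surplus = 721 − 301 = 420.

Surplus = 420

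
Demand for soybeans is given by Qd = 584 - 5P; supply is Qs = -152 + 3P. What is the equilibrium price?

P* = 92

Set Qd = Qs: 584 - 5P = -152 + 3P.
736 = 8P, so P* = 92.
Q* = 584 − 5(92) = 124.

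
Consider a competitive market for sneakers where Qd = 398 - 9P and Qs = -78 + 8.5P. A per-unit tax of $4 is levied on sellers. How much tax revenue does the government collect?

Tax revenue = 3800/7

Pre-tax equilibrium: P* = 27.2, Q* = 153.2.
Tax on sellers shifts supply to Qs = -78 + 8.5(P − 4) = -112 + 8.5P.
398 - 9P = -112 + 8.5P gives buyer price Pb = 204/7; sellers receive Ps = 204/7 − 4 = 176/7.
New quantity: Q = 398 − 9(204/7) = 950/7.
Revenue = 4 × 950/7 = 3800/7.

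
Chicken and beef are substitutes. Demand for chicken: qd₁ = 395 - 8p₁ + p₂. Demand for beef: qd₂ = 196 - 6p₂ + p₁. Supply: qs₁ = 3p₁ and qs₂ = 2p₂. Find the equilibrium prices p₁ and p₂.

Market 1: 395 - 8p₁ + p₂ = 3p₁ → 11p₁ - p₂ = 395.
Market 2: 8p₂ - p₁ = 196.
Eliminating p₂: 8×(1) + 1×(2) gives 87p₁ = 3356, so p₁ = 3356/87.
Back-substitute into (2): p₂ = (196 + 1×3356/87) / 8 = 2551/87.

p₁ = 3356/87, p₂ = 2551/87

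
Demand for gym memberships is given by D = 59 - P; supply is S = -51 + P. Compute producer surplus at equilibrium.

Producer surplus = 8

Equilibrium: 59 - P = -51 + P gives P* = 55, Q* = 4.
Supply starts at P = 51 (where S = 0).
PS = ½(55 − 51)(4) = 8.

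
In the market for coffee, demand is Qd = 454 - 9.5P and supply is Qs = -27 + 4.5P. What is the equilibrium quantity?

Set Qd = Qs: 454 - 9.5P = -27 + 4.5P.
481 = 14P, so P* = 481/14.
Q* = 454 − 9.5(481/14) = 3573/28.

Q* = 3573/28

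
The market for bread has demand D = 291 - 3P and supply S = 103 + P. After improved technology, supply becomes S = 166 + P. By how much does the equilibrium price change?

Original equilibrium: P* = 47, Q* = 150.
New equilibrium: 291 - 3P = 166 + P, so 125 = 4P and P' = 31.25; Q' = 291 − 3(31.25) = 197.25.
Change in price: 31.25 − 47 = -15.75.

ΔP = -15.75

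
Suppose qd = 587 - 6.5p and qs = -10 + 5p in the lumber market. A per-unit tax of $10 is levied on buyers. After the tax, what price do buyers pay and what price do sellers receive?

Buyers pay 1294/23, sellers receive 1064/23

Pre-tax equilibrium: p* = 1194/23, q* = 5740/23.
Tax on buyers shifts demand to qd = 587 − 6.5(p + 10) = 522 - 6.5p.
522 - 6.5p = -10 + 5p gives seller price ps = 1064/23; buyers pay pb = 1064/23 + 10 = 1294/23.
New quantity: q = 587 − 6.5(1294/23) = 5090/23.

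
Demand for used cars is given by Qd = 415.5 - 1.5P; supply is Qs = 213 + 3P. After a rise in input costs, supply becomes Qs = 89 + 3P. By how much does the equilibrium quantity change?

Original equilibrium: P* = 45, Q* = 348.
New equilibrium: 415.5 - 1.5P = 89 + 3P, so 326.5 = 4.5P and P' = 653/9; Q' = 415.5 − 1.5(653/9) = 920/3.
Change in quantity: 920/3 − 348 = -124/3.

ΔQ = -124/3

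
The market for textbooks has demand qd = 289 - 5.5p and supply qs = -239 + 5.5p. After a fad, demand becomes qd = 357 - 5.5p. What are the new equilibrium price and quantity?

Original equilibrium: p* = 48, q* = 25.
New equilibrium: 357 - 5.5p = -239 + 5.5p, so 596 = 11p and p' = 596/11; q' = 357 − 5.5(596/11) = 59.

p' = 596/11, q' = 59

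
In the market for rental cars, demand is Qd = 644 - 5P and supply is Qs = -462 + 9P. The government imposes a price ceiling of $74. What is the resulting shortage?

Equilibrium price would be P* = 79, so the ceiling at 74 binds.
At P = 74: Qd = 644 − 5(74) = 274, Qs = -462 + 9(74) = 204.
Shortage = 274 − 204 = 70.

Shortage = 70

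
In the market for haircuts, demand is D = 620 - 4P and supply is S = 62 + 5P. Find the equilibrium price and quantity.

Set D = S: 620 - 4P = 62 + 5P.
558 = 9P, so P* = 62.
Q* = 620 − 4(62) = 372.

P* = 62, Q* = 372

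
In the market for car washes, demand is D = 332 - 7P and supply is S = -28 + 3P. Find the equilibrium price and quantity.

P* = 36, Q* = 80

Set D = S: 332 - 7P = -28 + 3P.
360 = 10P, so P* = 36.
Q* = 332 − 7(36) = 80.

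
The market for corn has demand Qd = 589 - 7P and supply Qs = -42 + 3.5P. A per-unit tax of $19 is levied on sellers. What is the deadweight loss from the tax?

Pre-tax equilibrium: P* = 1262/21, Q* = 505/3.
Tax on sellers shifts supply to Qs = -42 + 3.5(P − 19) = -108.5 + 3.5P.
589 - 7P = -108.5 + 3.5P gives buyer price Pb = 465/7; sellers receive Ps = 465/7 − 19 = 332/7.
New quantity: Q = 589 − 7(465/7) = 124.
DWL = ½ × 19 × (505/3 − 124) = 2527/6.

Deadweight loss = 2527/6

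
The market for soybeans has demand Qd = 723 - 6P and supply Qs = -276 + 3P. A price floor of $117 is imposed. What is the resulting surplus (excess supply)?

Surplus = 54

Equilibrium price would be P* = 111, so the floor at 117 binds.
At P = 117: Qd = 21, Qs = 75.
Surplus = 75 − 21 = 54.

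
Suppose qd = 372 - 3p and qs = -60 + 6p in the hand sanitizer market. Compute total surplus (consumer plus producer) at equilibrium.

Total surplus = 12996

Equilibrium: 372 - 3p = -60 + 6p gives p* = 48, q* = 228.
Demand choke price: p = 124; supply starts at p = 10.
CS = ½(124 − 48)(228) = 8664; PS = ½(48 − 10)(228) = 4332.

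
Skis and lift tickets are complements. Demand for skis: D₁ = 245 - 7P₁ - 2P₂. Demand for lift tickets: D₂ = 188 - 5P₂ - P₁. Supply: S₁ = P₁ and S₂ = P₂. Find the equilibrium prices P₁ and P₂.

Market 1: 245 - 7P₁ - 2P₂ = P₁ → 8P₁ + 2P₂ = 245.
Market 2: 6P₂ + P₁ = 188.
Eliminating P₂: 6×(1) − 2×(2) gives 46P₁ = 1094, so P₁ = 547/23.
Back-substitute into (2): P₂ = (188 − 1×547/23) / 6 = 1259/46.

P₁ = 547/23, P₂ = 1259/46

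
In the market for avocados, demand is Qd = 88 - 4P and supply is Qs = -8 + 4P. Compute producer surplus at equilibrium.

Producer surplus = 200

Equilibrium: 88 - 4P = -8 + 4P gives P* = 12, Q* = 40.
Supply starts at P = 2 (where Qs = 0).
PS = ½(12 − 2)(40) = 200.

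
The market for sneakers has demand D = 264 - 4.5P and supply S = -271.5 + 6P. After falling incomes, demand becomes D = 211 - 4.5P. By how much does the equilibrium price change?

Original equilibrium: P* = 51, Q* = 34.5.
New equilibrium: 211 - 4.5P = -271.5 + 6P, so 482.5 = 10.5P and P' = 965/21; Q' = 211 − 4.5(965/21) = 59/14.
Change in price: 965/21 − 51 = -106/21.

ΔP = -106/21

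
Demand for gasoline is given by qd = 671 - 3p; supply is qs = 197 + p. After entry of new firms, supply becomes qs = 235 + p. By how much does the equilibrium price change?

Δp = -9.5

Original equilibrium: p* = 118.5, q* = 315.5.
New equilibrium: 671 - 3p = 235 + p, so 436 = 4p and p' = 109; q' = 671 − 3(109) = 344.
Change in price: 109 − 118.5 = -9.5.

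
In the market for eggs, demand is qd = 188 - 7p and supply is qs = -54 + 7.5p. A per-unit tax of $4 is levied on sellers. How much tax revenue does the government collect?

Pre-tax equilibrium: p* = 484/29, q* = 2064/29.
Tax on sellers shifts supply to qs = -54 + 7.5(p − 4) = -84 + 7.5p.
188 - 7p = -84 + 7.5p gives buyer price pb = 544/29; sellers receive ps = 544/29 − 4 = 428/29.
New quantity: q = 188 − 7(544/29) = 1644/29.
Revenue = 4 × 1644/29 = 6576/29.

Tax revenue = 6576/29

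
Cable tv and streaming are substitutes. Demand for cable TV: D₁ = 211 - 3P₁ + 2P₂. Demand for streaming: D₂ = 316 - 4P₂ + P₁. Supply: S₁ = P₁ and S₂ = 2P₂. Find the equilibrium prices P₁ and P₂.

Market 1: 211 - 3P₁ + 2P₂ = P₁ → 4P₁ - 2P₂ = 211.
Market 2: 6P₂ - P₁ = 316.
Eliminating P₂: 6×(1) + 2×(2) gives 22P₁ = 1898, so P₁ = 949/11.
Back-substitute into (2): P₂ = (316 + 1×949/11) / 6 = 1475/22.

P₁ = 949/11, P₂ = 1475/22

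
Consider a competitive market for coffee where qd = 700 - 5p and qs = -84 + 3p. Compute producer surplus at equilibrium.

Producer surplus = 7350

Equilibrium: 700 - 5p = -84 + 3p gives p* = 98, q* = 210.
Supply starts at p = 28 (where qs = 0).
PS = ½(98 − 28)(210) = 7350.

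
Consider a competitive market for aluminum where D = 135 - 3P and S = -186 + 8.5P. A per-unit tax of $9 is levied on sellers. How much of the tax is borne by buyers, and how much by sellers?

Pre-tax equilibrium: P* = 642/23, Q* = 1179/23.
Tax on sellers shifts supply to S = -186 + 8.5(P − 9) = -262.5 + 8.5P.
135 - 3P = -262.5 + 8.5P gives buyer price Pb = 795/23; sellers receive Ps = 795/23 − 9 = 588/23.
New quantity: Q = 135 − 3(795/23) = 720/23.
Buyer burden = 795/23 − 642/23 = 153/23; seller burden = 642/23 − 588/23 = 54/23.

Buyers bear 153/23, sellers bear 54/23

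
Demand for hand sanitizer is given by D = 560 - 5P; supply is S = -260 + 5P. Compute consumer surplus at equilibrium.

Equilibrium: 560 - 5P = -260 + 5P gives P* = 82, Q* = 150.
Demand choke price (D = 0): P = 112.
CS = ½(112 − 82)(150) = 2250.

Consumer surplus = 2250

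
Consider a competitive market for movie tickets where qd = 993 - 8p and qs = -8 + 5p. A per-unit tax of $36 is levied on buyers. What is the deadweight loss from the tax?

Deadweight loss = 25920/13

Pre-tax equilibrium: p* = 77, q* = 377.
Tax on buyers shifts demand to qd = 993 − 8(p + 36) = 705 - 8p.
705 - 8p = -8 + 5p gives seller price ps = 713/13; buyers pay pb = 713/13 + 36 = 1181/13.
New quantity: q = 993 − 8(1181/13) = 3461/13.
DWL = ½ × 36 × (377 − 3461/13) = 25920/13.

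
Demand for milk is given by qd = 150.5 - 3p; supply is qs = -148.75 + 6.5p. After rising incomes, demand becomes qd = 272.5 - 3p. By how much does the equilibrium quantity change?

Original equilibrium: p* = 31.5, q* = 56.
New equilibrium: 272.5 - 3p = -148.75 + 6.5p, so 421.25 = 9.5p and p' = 1685/38; q' = 272.5 − 3(1685/38) = 2650/19.
Change in quantity: 2650/19 − 56 = 1586/19.

Δq = 1586/19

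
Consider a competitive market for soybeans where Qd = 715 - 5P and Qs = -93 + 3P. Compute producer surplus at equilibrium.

Equilibrium: 715 - 5P = -93 + 3P gives P* = 101, Q* = 210.
Supply starts at P = 31 (where Qs = 0).
PS = ½(101 − 31)(210) = 7350.

Producer surplus = 7350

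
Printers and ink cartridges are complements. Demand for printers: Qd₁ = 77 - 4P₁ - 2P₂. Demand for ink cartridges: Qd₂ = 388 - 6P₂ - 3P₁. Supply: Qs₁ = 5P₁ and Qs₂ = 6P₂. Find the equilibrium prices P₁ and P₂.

P₁ = 74/51, P₂ = 1087/34

Market 1: 77 - 4P₁ - 2P₂ = 5P₁ → 9P₁ + 2P₂ = 77.
Market 2: 12P₂ + 3P₁ = 388.
Eliminating P₂: 12×(1) − 2×(2) gives 102P₁ = 148, so P₁ = 74/51.
Back-substitute into (2): P₂ = (388 − 3×74/51) / 12 = 1087/34.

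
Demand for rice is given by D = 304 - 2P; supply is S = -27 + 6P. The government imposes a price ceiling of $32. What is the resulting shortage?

Shortage = 75

Equilibrium price would be P* = 41.375, so the ceiling at 32 binds.
At P = 32: D = 304 − 2(32) = 240, S = -27 + 6(32) = 165.
Shortage = 240 − 165 = 75.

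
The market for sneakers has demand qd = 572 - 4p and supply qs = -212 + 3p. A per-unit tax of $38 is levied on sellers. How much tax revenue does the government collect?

Tax revenue = 15656/7

Pre-tax equilibrium: p* = 112, q* = 124.
Tax on sellers shifts supply to qs = -212 + 3(p − 38) = -326 + 3p.
572 - 4p = -326 + 3p gives buyer price pb = 898/7; sellers receive ps = 898/7 − 38 = 632/7.
New quantity: q = 572 − 4(898/7) = 412/7.
Revenue = 38 × 412/7 = 15656/7.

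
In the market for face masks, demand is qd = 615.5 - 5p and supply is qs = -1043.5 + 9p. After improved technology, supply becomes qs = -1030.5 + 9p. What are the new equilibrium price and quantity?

p' = 823/7, q' = 387/14

Original equilibrium: p* = 118.5, q* = 23.
New equilibrium: 615.5 - 5p = -1030.5 + 9p, so 1646 = 14p and p' = 823/7; q' = 615.5 − 5(823/7) = 387/14.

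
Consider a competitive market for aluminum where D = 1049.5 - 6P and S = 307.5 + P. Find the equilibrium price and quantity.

P* = 106, Q* = 413.5

Set D = S: 1049.5 - 6P = 307.5 + P.
742 = 7P, so P* = 106.
Q* = 1049.5 − 6(106) = 413.5.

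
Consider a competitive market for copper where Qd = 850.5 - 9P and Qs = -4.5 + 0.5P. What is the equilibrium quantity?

Q* = 40.5

Set Qd = Qs: 850.5 - 9P = -4.5 + 0.5P.
855 = 9.5P, so P* = 90.
Q* = 850.5 − 9(90) = 40.5.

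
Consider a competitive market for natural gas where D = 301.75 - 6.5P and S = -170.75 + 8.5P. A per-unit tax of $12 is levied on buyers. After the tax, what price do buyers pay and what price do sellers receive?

Buyers pay $38.3, sellers receive $26.3

Pre-tax equilibrium: P* = 31.5, Q* = 97.
Tax on buyers shifts demand to D = 301.75 − 6.5(P + 12) = 223.75 - 6.5P.
223.75 - 6.5P = -170.75 + 8.5P gives seller price Ps = 26.3; buyers pay Pb = 26.3 + 12 = 38.3.
New quantity: Q = 301.75 − 6.5(38.3) = 52.8.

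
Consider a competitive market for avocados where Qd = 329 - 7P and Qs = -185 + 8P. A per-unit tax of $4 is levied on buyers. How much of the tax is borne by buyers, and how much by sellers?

Buyers bear 32/15, sellers bear 28/15

Pre-tax equilibrium: P* = 514/15, Q* = 1337/15.
Tax on buyers shifts demand to Qd = 329 − 7(P + 4) = 301 - 7P.
301 - 7P = -185 + 8P gives seller price Ps = 32.4; buyers pay Pb = 32.4 + 4 = 36.4.
New quantity: Q = 329 − 7(36.4) = 74.2.
Buyer burden = 36.4 − 514/15 = 32/15; seller burden = 514/15 − 32.4 = 28/15.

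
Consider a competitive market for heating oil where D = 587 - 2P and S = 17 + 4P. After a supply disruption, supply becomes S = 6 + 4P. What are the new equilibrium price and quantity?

P' = 581/6, Q' = 1180/3

Original equilibrium: P* = 95, Q* = 397.
New equilibrium: 587 - 2P = 6 + 4P, so 581 = 6P and P' = 581/6; Q' = 587 − 2(581/6) = 1180/3.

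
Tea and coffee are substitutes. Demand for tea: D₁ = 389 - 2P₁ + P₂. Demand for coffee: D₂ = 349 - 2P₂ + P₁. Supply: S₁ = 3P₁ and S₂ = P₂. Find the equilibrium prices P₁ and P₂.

P₁ = 758/7, P₂ = 1067/7

Market 1: 389 - 2P₁ + P₂ = 3P₁ → 5P₁ - P₂ = 389.
Market 2: 3P₂ - P₁ = 349.
Eliminating P₂: 3×(1) + 1×(2) gives 14P₁ = 1516, so P₁ = 758/7.
Back-substitute into (2): P₂ = (349 + 1×758/7) / 3 = 1067/7.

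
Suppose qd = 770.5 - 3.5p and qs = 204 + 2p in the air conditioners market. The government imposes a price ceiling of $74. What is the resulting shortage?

Shortage = 159.5

Equilibrium price would be p* = 103, so the ceiling at 74 binds.
At p = 74: qd = 770.5 − 3.5(74) = 511.5, qs = 204 + 2(74) = 352.
Shortage = 511.5 − 352 = 159.5.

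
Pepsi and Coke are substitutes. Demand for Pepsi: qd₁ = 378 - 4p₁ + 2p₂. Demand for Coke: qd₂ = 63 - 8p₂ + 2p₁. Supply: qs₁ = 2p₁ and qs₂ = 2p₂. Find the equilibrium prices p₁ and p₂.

p₁ = 69.75, p₂ = 20.25

Market 1: 378 - 4p₁ + 2p₂ = 2p₁ → 6p₁ - 2p₂ = 378.
Market 2: 10p₂ - 2p₁ = 63.
Eliminating p₂: 10×(1) + 2×(2) gives 56p₁ = 3906, so p₁ = 69.75.
Back-substitute into (2): p₂ = (63 + 2×69.75) / 10 = 20.25.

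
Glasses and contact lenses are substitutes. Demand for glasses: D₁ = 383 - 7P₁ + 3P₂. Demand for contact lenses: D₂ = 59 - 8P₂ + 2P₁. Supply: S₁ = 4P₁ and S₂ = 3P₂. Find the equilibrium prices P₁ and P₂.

Market 1: 383 - 7P₁ + 3P₂ = 4P₁ → 11P₁ - 3P₂ = 383.
Market 2: 11P₂ - 2P₁ = 59.
Eliminating P₂: 11×(1) + 3×(2) gives 115P₁ = 4390, so P₁ = 878/23.
Back-substitute into (2): P₂ = (59 + 2×878/23) / 11 = 283/23.

P₁ = 878/23, P₂ = 283/23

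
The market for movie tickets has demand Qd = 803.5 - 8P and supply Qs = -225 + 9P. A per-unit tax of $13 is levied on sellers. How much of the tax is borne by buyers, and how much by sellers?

Buyers bear 117/17, sellers bear 104/17

Pre-tax equilibrium: P* = 60.5, Q* = 319.5.
Tax on sellers shifts supply to Qs = -225 + 9(P − 13) = -342 + 9P.
803.5 - 8P = -342 + 9P gives buyer price Pb = 2291/34; sellers receive Ps = 2291/34 − 13 = 1849/34.
New quantity: Q = 803.5 − 8(2291/34) = 8991/34.
Buyer burden = 2291/34 − 60.5 = 117/17; seller burden = 60.5 − 1849/34 = 104/17.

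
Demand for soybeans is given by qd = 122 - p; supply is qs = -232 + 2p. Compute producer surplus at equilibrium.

Equilibrium: 122 - p = -232 + 2p gives p* = 118, q* = 4.
Supply starts at p = 116 (where qs = 0).
PS = ½(118 − 116)(4) = 4.

Producer surplus = 4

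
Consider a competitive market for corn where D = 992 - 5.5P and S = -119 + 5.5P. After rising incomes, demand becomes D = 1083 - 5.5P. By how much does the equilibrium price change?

Original equilibrium: P* = 101, Q* = 436.5.
New equilibrium: 1083 - 5.5P = -119 + 5.5P, so 1202 = 11P and P' = 1202/11; Q' = 1083 − 5.5(1202/11) = 482.
Change in price: 1202/11 − 101 = 91/11.

ΔP = 91/11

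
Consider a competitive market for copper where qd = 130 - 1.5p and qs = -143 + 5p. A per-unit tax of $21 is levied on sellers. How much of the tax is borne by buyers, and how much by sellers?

Pre-tax equilibrium: p* = 42, q* = 67.
Tax on sellers shifts supply to qs = -143 + 5(p − 21) = -248 + 5p.
130 - 1.5p = -248 + 5p gives buyer price pb = 756/13; sellers receive ps = 756/13 − 21 = 483/13.
New quantity: q = 130 − 1.5(756/13) = 556/13.
Buyer burden = 756/13 − 42 = 210/13; seller burden = 42 − 483/13 = 63/13.

Buyers bear 210/13, sellers bear 63/13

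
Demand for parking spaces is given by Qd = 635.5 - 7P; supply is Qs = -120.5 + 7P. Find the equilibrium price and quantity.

P* = 54, Q* = 257.5

Set Qd = Qs: 635.5 - 7P = -120.5 + 7P.
756 = 14P, so P* = 54.
Q* = 635.5 − 7(54) = 257.5.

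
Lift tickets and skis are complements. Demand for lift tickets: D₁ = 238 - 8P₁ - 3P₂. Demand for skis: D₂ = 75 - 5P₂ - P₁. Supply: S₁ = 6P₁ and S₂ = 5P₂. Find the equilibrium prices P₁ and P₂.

P₁ = 2155/137, P₂ = 812/137

Market 1: 238 - 8P₁ - 3P₂ = 6P₁ → 14P₁ + 3P₂ = 238.
Market 2: 10P₂ + P₁ = 75.
Eliminating P₂: 10×(1) − 3×(2) gives 137P₁ = 2155, so P₁ = 2155/137.
Back-substitute into (2): P₂ = (75 − 1×2155/137) / 10 = 812/137.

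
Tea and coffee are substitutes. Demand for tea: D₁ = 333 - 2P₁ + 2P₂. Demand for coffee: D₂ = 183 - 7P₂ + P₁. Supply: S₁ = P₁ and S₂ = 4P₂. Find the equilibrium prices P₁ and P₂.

P₁ = 4029/31, P₂ = 882/31

Market 1: 333 - 2P₁ + 2P₂ = P₁ → 3P₁ - 2P₂ = 333.
Market 2: 11P₂ - P₁ = 183.
Eliminating P₂: 11×(1) + 2×(2) gives 31P₁ = 4029, so P₁ = 4029/31.
Back-substitute into (2): P₂ = (183 + 1×4029/31) / 11 = 882/31.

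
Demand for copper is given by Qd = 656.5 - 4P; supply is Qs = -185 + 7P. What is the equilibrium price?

Set Qd = Qs: 656.5 - 4P = -185 + 7P.
841.5 = 11P, so P* = 76.5.
Q* = 656.5 − 4(76.5) = 350.5.

P* = 76.5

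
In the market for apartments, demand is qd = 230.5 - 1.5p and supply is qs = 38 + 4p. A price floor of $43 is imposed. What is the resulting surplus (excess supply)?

Equilibrium price would be p* = 35, so the floor at 43 binds.
At p = 43: qd = 166, qs = 210.
Surplus = 210 − 166 = 44.

Surplus = 44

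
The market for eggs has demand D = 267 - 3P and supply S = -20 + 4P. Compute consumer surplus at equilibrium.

Equilibrium: 267 - 3P = -20 + 4P gives P* = 41, Q* = 144.
Demand choke price (D = 0): P = 89.
CS = ½(89 − 41)(144) = 3456.

Consumer surplus = 3456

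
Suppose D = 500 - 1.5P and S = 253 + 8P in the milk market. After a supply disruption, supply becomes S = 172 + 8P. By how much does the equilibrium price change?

Original equilibrium: P* = 26, Q* = 461.
New equilibrium: 500 - 1.5P = 172 + 8P, so 328 = 9.5P and P' = 656/19; Q' = 500 − 1.5(656/19) = 8516/19.
Change in price: 656/19 − 26 = 162/19.

ΔP = 162/19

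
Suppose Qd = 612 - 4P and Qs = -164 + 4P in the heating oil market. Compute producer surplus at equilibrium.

Producer surplus = 6272

Equilibrium: 612 - 4P = -164 + 4P gives P* = 97, Q* = 224.
Supply starts at P = 41 (where Qs = 0).
PS = ½(97 − 41)(224) = 6272.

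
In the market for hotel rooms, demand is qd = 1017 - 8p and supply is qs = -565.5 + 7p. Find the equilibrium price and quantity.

Set qd = qs: 1017 - 8p = -565.5 + 7p.
1582.5 = 15p, so p* = 105.5.
q* = 1017 − 8(105.5) = 173.

p* = 105.5, q* = 173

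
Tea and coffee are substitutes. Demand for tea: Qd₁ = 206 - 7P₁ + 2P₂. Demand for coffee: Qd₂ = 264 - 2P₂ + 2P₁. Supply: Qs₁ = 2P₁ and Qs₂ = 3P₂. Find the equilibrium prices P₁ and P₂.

P₁ = 38, P₂ = 68

Market 1: 206 - 7P₁ + 2P₂ = 2P₁ → 9P₁ - 2P₂ = 206.
Market 2: 5P₂ - 2P₁ = 264.
Eliminating P₂: 5×(1) + 2×(2) gives 41P₁ = 1558, so P₁ = 38.
Back-substitute into (2): P₂ = (264 + 2×38) / 5 = 68.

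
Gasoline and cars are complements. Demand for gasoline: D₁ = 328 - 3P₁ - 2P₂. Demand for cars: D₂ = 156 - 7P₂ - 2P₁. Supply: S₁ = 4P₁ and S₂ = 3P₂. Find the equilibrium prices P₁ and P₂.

Market 1: 328 - 3P₁ - 2P₂ = 4P₁ → 7P₁ + 2P₂ = 328.
Market 2: 10P₂ + 2P₁ = 156.
Eliminating P₂: 10×(1) − 2×(2) gives 66P₁ = 2968, so P₁ = 1484/33.
Back-substitute into (2): P₂ = (156 − 2×1484/33) / 10 = 218/33.

P₁ = 1484/33, P₂ = 218/33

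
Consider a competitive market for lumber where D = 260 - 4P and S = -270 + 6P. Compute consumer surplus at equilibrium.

Consumer surplus = 288

Equilibrium: 260 - 4P = -270 + 6P gives P* = 53, Q* = 48.
Demand choke price (D = 0): P = 65.
CS = ½(65 − 53)(48) = 288.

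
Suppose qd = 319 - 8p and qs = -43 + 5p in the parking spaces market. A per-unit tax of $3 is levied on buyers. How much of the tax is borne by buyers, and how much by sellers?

Pre-tax equilibrium: p* = 362/13, q* = 1251/13.
Tax on buyers shifts demand to qd = 319 − 8(p + 3) = 295 - 8p.
295 - 8p = -43 + 5p gives seller price ps = 26; buyers pay pb = 26 + 3 = 29.
New quantity: q = 319 − 8(29) = 87.
Buyer burden = 29 − 362/13 = 15/13; seller burden = 362/13 − 26 = 24/13.

Buyers bear 15/13, sellers bear 24/13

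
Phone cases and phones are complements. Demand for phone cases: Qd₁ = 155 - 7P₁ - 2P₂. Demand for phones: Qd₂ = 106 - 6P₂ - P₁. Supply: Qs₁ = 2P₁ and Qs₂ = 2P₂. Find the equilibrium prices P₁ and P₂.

P₁ = 514/35, P₂ = 799/70

Market 1: 155 - 7P₁ - 2P₂ = 2P₁ → 9P₁ + 2P₂ = 155.
Market 2: 8P₂ + P₁ = 106.
Eliminating P₂: 8×(1) − 2×(2) gives 70P₁ = 1028, so P₁ = 514/35.
Back-substitute into (2): P₂ = (106 − 1×514/35) / 8 = 799/70.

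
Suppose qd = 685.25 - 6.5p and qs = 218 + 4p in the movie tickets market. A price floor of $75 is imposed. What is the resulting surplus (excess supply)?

Equilibrium price would be p* = 44.5, so the floor at 75 binds.
At p = 75: qd = 197.75, qs = 518.
Surplus = 518 − 197.75 = 320.25.

Surplus = 320.25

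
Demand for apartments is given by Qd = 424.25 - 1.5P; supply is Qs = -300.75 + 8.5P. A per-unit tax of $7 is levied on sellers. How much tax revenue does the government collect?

Tax revenue = 2146.025

Pre-tax equilibrium: P* = 72.5, Q* = 315.5.
Tax on sellers shifts supply to Qs = -300.75 + 8.5(P − 7) = -360.25 + 8.5P.
424.25 - 1.5P = -360.25 + 8.5P gives buyer price Pb = 78.45; sellers receive Ps = 78.45 − 7 = 71.45.
New quantity: Q = 424.25 − 1.5(78.45) = 306.575.
Revenue = 7 × 306.575 = 2146.025.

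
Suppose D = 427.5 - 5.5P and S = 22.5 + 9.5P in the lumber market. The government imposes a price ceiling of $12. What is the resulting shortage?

Shortage = 225

Equilibrium price would be P* = 27, so the ceiling at 12 binds.
At P = 12: D = 427.5 − 5.5(12) = 361.5, S = 22.5 + 9.5(12) = 136.5.
Shortage = 361.5 − 136.5 = 225.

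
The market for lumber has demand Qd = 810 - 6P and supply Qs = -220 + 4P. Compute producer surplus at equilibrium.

Producer surplus = 4608

Equilibrium: 810 - 6P = -220 + 4P gives P* = 103, Q* = 192.
Supply starts at P = 55 (where Qs = 0).
PS = ½(103 − 55)(192) = 4608.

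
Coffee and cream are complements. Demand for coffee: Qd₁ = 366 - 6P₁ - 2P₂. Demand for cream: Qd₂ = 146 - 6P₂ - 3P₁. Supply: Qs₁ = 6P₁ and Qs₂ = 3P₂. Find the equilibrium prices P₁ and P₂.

P₁ = 1501/51, P₂ = 109/17

Market 1: 366 - 6P₁ - 2P₂ = 6P₁ → 12P₁ + 2P₂ = 366.
Market 2: 9P₂ + 3P₁ = 146.
Eliminating P₂: 9×(1) − 2×(2) gives 102P₁ = 3002, so P₁ = 1501/51.
Back-substitute into (2): P₂ = (146 − 3×1501/51) / 9 = 109/17.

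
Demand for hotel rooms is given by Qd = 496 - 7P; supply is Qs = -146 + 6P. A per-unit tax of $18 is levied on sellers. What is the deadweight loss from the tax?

Pre-tax equilibrium: P* = 642/13, Q* = 1954/13.
Tax on sellers shifts supply to Qs = -146 + 6(P − 18) = -254 + 6P.
496 - 7P = -254 + 6P gives buyer price Pb = 750/13; sellers receive Ps = 750/13 − 18 = 516/13.
New quantity: Q = 496 − 7(750/13) = 1198/13.
DWL = ½ × 18 × (1954/13 − 1198/13) = 6804/13.

Deadweight loss = 6804/13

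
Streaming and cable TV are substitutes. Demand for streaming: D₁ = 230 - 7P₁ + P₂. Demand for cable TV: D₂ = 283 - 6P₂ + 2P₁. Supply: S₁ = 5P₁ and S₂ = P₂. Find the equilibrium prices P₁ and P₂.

P₁ = 1893/82, P₂ = 1928/41

Market 1: 230 - 7P₁ + P₂ = 5P₁ → 12P₁ - P₂ = 230.
Market 2: 7P₂ - 2P₁ = 283.
Eliminating P₂: 7×(1) + 1×(2) gives 82P₁ = 1893, so P₁ = 1893/82.
Back-substitute into (2): P₂ = (283 + 2×1893/82) / 7 = 1928/41.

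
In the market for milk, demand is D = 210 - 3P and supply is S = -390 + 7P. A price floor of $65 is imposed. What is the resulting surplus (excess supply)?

Surplus = 50

Equilibrium price would be P* = 60, so the floor at 65 binds.
At P = 65: D = 15, S = 65.
Surplus = 65 − 15 = 50.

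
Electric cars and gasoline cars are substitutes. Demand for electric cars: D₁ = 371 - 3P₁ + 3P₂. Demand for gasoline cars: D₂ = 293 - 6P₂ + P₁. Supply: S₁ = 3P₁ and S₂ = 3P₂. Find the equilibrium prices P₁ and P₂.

Market 1: 371 - 3P₁ + 3P₂ = 3P₁ → 6P₁ - 3P₂ = 371.
Market 2: 9P₂ - P₁ = 293.
Eliminating P₂: 9×(1) + 3×(2) gives 51P₁ = 4218, so P₁ = 1406/17.
Back-substitute into (2): P₂ = (293 + 1×1406/17) / 9 = 2129/51.

P₁ = 1406/17, P₂ = 2129/51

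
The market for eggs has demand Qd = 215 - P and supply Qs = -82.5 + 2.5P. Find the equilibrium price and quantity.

Set Qd = Qs: 215 - P = -82.5 + 2.5P.
297.5 = 3.5P, so P* = 85.
Q* = 215 − 1(85) = 130.

P* = 85, Q* = 130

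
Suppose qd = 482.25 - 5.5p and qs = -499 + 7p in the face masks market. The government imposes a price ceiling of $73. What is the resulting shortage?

Shortage = 68.75

Equilibrium price would be p* = 78.5, so the ceiling at 73 binds.
At p = 73: qd = 482.25 − 5.5(73) = 80.75, qs = -499 + 7(73) = 12.
Shortage = 80.75 − 12 = 68.75.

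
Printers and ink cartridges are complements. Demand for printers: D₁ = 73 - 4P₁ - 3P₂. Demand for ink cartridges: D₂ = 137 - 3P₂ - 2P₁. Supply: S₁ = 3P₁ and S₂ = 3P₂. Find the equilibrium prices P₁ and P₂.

P₁ = 0.75, P₂ = 271/12

Market 1: 73 - 4P₁ - 3P₂ = 3P₁ → 7P₁ + 3P₂ = 73.
Market 2: 6P₂ + 2P₁ = 137.
Eliminating P₂: 6×(1) − 3×(2) gives 36P₁ = 27, so P₁ = 0.75.
Back-substitute into (2): P₂ = (137 − 2×0.75) / 6 = 271/12.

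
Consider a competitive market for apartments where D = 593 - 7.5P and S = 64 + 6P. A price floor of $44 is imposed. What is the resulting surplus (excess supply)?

Equilibrium price would be P* = 1058/27, so the floor at 44 binds.
At P = 44: D = 263, S = 328.
Surplus = 328 − 263 = 65.

Surplus = 65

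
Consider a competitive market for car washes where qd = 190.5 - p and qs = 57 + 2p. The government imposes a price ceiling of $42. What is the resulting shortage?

Shortage = 7.5

Equilibrium price would be p* = 44.5, so the ceiling at 42 binds.
At p = 42: qd = 190.5 − 1(42) = 148.5, qs = 57 + 2(42) = 141.
Shortage = 148.5 − 141 = 7.5.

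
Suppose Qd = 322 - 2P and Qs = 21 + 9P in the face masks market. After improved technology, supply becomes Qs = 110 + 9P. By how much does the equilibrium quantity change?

ΔQ = 178/11

Original equilibrium: P* = 301/11, Q* = 2940/11.
New equilibrium: 322 - 2P = 110 + 9P, so 212 = 11P and P' = 212/11; Q' = 322 − 2(212/11) = 3118/11.
Change in quantity: 3118/11 − 2940/11 = 178/11.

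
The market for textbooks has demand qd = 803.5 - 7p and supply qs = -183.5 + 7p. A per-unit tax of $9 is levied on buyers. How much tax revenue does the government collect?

Tax revenue = 2506.5

Pre-tax equilibrium: p* = 70.5, q* = 310.
Tax on buyers shifts demand to qd = 803.5 − 7(p + 9) = 740.5 - 7p.
740.5 - 7p = -183.5 + 7p gives seller price ps = 66; buyers pay pb = 66 + 9 = 75.
New quantity: q = 803.5 − 7(75) = 278.5.
Revenue = 9 × 278.5 = 2506.5.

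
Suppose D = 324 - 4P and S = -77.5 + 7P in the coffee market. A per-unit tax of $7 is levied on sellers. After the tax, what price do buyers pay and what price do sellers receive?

Buyers pay 901/22, sellers receive 747/22

Pre-tax equilibrium: P* = 36.5, Q* = 178.
Tax on sellers shifts supply to S = -77.5 + 7(P − 7) = -126.5 + 7P.
324 - 4P = -126.5 + 7P gives buyer price Pb = 901/22; sellers receive Ps = 901/22 − 7 = 747/22.
New quantity: Q = 324 − 4(901/22) = 1762/11.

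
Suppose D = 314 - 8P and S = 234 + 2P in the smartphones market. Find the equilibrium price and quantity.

Set D = S: 314 - 8P = 234 + 2P.
80 = 10P, so P* = 8.
Q* = 314 − 8(8) = 250.

P* = 8, Q* = 250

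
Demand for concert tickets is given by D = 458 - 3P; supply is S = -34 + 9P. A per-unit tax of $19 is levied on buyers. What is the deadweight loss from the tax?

Deadweight loss = 406.125

Pre-tax equilibrium: P* = 41, Q* = 335.
Tax on buyers shifts demand to D = 458 − 3(P + 19) = 401 - 3P.
401 - 3P = -34 + 9P gives seller price Ps = 36.25; buyers pay Pb = 36.25 + 19 = 55.25.
New quantity: Q = 458 − 3(55.25) = 292.25.
DWL = ½ × 19 × (335 − 292.25) = 406.125.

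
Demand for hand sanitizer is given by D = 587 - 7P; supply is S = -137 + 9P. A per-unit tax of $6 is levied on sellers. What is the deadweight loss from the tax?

Deadweight loss = 70.875

Pre-tax equilibrium: P* = 45.25, Q* = 270.25.
Tax on sellers shifts supply to S = -137 + 9(P − 6) = -191 + 9P.
587 - 7P = -191 + 9P gives buyer price Pb = 48.625; sellers receive Ps = 48.625 − 6 = 42.625.
New quantity: Q = 587 − 7(48.625) = 246.625.
DWL = ½ × 6 × (270.25 − 246.625) = 70.875.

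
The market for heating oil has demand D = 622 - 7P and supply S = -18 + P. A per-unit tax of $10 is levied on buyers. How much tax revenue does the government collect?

Tax revenue = 532.5

Pre-tax equilibrium: P* = 80, Q* = 62.
Tax on buyers shifts demand to D = 622 − 7(P + 10) = 552 - 7P.
552 - 7P = -18 + P gives seller price Ps = 71.25; buyers pay Pb = 71.25 + 10 = 81.25.
New quantity: Q = 622 − 7(81.25) = 53.25.
Revenue = 10 × 53.25 = 532.5.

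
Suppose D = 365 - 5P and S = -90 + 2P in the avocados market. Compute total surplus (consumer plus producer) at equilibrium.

Equilibrium: 365 - 5P = -90 + 2P gives P* = 65, Q* = 40.
Demand choke price: P = 73; supply starts at P = 45.
CS = ½(73 − 65)(40) = 160; PS = ½(65 − 45)(40) = 400.

Total surplus = 560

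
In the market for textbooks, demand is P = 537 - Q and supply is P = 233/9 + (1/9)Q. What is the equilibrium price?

Set the two price expressions equal: 537 - Q = 233/9 + (1/9)Q.
4600/9 = (10/9)Q, so Q* = 460.
P* = 537 − (1)(460) = 77.

P* = 77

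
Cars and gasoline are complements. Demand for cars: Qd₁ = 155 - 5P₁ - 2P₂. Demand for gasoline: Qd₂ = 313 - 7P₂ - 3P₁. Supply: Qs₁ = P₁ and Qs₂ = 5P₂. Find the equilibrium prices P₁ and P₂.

Market 1: 155 - 5P₁ - 2P₂ = P₁ → 6P₁ + 2P₂ = 155.
Market 2: 12P₂ + 3P₁ = 313.
Eliminating P₂: 12×(1) − 2×(2) gives 66P₁ = 1234, so P₁ = 617/33.
Back-substitute into (2): P₂ = (313 − 3×617/33) / 12 = 471/22.

P₁ = 617/33, P₂ = 471/22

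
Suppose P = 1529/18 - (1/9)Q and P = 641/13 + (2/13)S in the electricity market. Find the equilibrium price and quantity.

P* = 70, Q* = 134.5

Set the two price expressions equal: 1529/18 - (1/9)Q = 641/13 + (2/13)Q.
8339/234 = (31/117)Q, so Q* = 134.5.
P* = 1529/18 − (1/9)(134.5) = 70.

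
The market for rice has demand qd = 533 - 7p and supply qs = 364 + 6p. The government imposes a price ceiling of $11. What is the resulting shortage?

Equilibrium price would be p* = 13, so the ceiling at 11 binds.
At p = 11: qd = 533 − 7(11) = 456, qs = 364 + 6(11) = 430.
Shortage = 456 − 430 = 26.

Shortage = 26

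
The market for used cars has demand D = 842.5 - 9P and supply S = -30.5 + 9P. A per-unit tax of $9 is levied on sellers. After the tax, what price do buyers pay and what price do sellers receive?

Pre-tax equilibrium: P* = 48.5, Q* = 406.
Tax on sellers shifts supply to S = -30.5 + 9(P − 9) = -111.5 + 9P.
842.5 - 9P = -111.5 + 9P gives buyer price Pb = 53; sellers receive Ps = 53 − 9 = 44.
New quantity: Q = 842.5 − 9(53) = 365.5.

Buyers pay $53, sellers receive $44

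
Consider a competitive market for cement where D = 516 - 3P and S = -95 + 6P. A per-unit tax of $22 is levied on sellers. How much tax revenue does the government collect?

Tax revenue = 17710/3

Pre-tax equilibrium: P* = 611/9, Q* = 937/3.
Tax on sellers shifts supply to S = -95 + 6(P − 22) = -227 + 6P.
516 - 3P = -227 + 6P gives buyer price Pb = 743/9; sellers receive Ps = 743/9 − 22 = 545/9.
New quantity: Q = 516 − 3(743/9) = 805/3.
Revenue = 22 × 805/3 = 17710/3.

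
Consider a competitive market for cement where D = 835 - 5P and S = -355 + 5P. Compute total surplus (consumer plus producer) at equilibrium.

Total surplus = 11520

Equilibrium: 835 - 5P = -355 + 5P gives P* = 119, Q* = 240.
Demand choke price: P = 167; supply starts at P = 71.
CS = ½(167 − 119)(240) = 5760; PS = ½(119 − 71)(240) = 5760.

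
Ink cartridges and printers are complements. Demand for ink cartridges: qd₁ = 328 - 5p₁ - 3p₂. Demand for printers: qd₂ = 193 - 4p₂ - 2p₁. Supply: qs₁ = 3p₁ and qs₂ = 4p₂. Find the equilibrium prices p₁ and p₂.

p₁ = 2045/58, p₂ = 444/29

Market 1: 328 - 5p₁ - 3p₂ = 3p₁ → 8p₁ + 3p₂ = 328.
Market 2: 8p₂ + 2p₁ = 193.
Eliminating p₂: 8×(1) − 3×(2) gives 58p₁ = 2045, so p₁ = 2045/58.
Back-substitute into (2): p₂ = (193 − 2×2045/58) / 8 = 444/29.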